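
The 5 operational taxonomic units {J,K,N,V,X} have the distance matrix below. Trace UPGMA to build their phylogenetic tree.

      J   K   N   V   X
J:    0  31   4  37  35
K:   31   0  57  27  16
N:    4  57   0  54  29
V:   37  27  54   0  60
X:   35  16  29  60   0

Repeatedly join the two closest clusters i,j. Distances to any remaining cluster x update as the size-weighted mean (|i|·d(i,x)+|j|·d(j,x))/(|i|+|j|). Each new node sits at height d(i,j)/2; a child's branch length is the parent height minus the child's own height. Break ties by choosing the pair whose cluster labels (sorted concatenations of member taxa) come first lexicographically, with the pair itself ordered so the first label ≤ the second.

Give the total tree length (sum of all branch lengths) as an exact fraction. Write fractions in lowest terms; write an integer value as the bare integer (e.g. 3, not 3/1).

iteration 1: select J,N (d=4); attach at lengths (2, 2); label the merged cluster JN
  updated: d(JN,K)=44, d(JN,V)=91/2, d(JN,X)=32
iteration 2: select K,X (d=16); attach at lengths (8, 8); label the merged cluster KX
  updated: d(JN,KX)=38, d(KX,V)=87/2
iteration 3: select JN,KX (d=38); attach at lengths (17, 11); label the merged cluster JKNX
  updated: d(JKNX,V)=89/2
iteration 4: select JKNX,V (d=89/2); attach at lengths (13/4, 89/4); label the merged cluster JKNVX
final tree: (((J:2,N:2):17,(K:8,X:8):11):13/4,V:89/4)
total length: 147/2

147/2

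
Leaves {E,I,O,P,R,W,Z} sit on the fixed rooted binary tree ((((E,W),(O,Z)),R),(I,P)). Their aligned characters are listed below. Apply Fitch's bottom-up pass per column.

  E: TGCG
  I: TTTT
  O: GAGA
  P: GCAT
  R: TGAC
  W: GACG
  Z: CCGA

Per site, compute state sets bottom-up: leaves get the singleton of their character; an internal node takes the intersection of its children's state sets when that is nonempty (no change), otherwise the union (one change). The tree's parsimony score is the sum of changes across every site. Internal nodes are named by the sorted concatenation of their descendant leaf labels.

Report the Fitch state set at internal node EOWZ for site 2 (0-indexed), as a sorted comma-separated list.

C,G

[col 0] EW: children E:{T}, W:{G} ∪→ {G,T}; cost 1
[col 0] OZ: children O:{G}, Z:{C} ∪→ {C,G}; cost 1
[col 0] EOWZ: children EW:{G,T}, OZ:{C,G} ∩→ {G}; cost 0
[col 0] EORWZ: children EOWZ:{G}, R:{T} ∪→ {G,T}; cost 1
[col 0] IP: children I:{T}, P:{G} ∪→ {G,T}; cost 1
[col 0] EIOPRWZ: children EORWZ:{G,T}, IP:{G,T} ∩→ {G,T}; cost 0
[col 1] EW: children E:{G}, W:{A} ∪→ {A,G}; cost 1
[col 1] OZ: children O:{A}, Z:{C} ∪→ {A,C}; cost 1
[col 1] EOWZ: children EW:{A,G}, OZ:{A,C} ∩→ {A}; cost 0
[col 1] EORWZ: children EOWZ:{A}, R:{G} ∪→ {A,G}; cost 1
[col 1] IP: children I:{T}, P:{C} ∪→ {C,T}; cost 1
[col 1] EIOPRWZ: children EORWZ:{A,G}, IP:{C,T} ∪→ {A,C,G,T}; cost 1
[col 2] EW: children E:{C}, W:{C} ∩→ {C}; cost 0
[col 2] OZ: children O:{G}, Z:{G} ∩→ {G}; cost 0
[col 2] EOWZ: children EW:{C}, OZ:{G} ∪→ {C,G}; cost 1
[col 2] EORWZ: children EOWZ:{C,G}, R:{A} ∪→ {A,C,G}; cost 1
[col 2] IP: children I:{T}, P:{A} ∪→ {A,T}; cost 1
[col 2] EIOPRWZ: children EORWZ:{A,C,G}, IP:{A,T} ∩→ {A}; cost 0
[col 3] EW: children E:{G}, W:{G} ∩→ {G}; cost 0
[col 3] OZ: children O:{A}, Z:{A} ∩→ {A}; cost 0
[col 3] EOWZ: children EW:{G}, OZ:{A} ∪→ {A,G}; cost 1
[col 3] EORWZ: children EOWZ:{A,G}, R:{C} ∪→ {A,C,G}; cost 1
[col 3] IP: children I:{T}, P:{T} ∩→ {T}; cost 0
[col 3] EIOPRWZ: children EORWZ:{A,C,G}, IP:{T} ∪→ {A,C,G,T}; cost 1
per-site changes: [4, 5, 3, 3]; total = 15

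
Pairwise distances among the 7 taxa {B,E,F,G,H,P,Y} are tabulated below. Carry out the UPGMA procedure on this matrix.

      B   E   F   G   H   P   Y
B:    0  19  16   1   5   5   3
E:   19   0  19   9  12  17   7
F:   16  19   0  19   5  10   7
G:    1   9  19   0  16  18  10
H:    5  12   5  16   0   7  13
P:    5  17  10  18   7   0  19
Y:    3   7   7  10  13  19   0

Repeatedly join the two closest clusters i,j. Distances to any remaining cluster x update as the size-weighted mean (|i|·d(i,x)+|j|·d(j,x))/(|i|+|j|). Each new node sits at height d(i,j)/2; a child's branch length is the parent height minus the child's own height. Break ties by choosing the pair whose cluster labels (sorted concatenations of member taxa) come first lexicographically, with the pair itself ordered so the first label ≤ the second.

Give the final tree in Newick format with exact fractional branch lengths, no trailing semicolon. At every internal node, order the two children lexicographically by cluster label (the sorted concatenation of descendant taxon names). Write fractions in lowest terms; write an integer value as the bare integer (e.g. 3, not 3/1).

step 1: merge (B,G) at d=1; branch lengths B→1/2, G→1/2; new cluster BG
  updated: d(BG,E)=14, d(BG,F)=35/2, d(BG,H)=21/2, d(BG,P)=23/2, d(BG,Y)=13/2
step 2: merge (F,H) at d=5; branch lengths F→5/2, H→5/2; new cluster FH
  updated: d(BG,FH)=14, d(E,FH)=31/2, d(FH,P)=17/2, d(FH,Y)=10
step 3: merge (BG,Y) at d=13/2; branch lengths BG→11/4, Y→13/4; new cluster BGY
  updated: d(BGY,E)=35/3, d(BGY,FH)=38/3, d(BGY,P)=14
step 4: merge (FH,P) at d=17/2; branch lengths FH→7/4, P→17/4; new cluster FHP
  updated: d(BGY,FHP)=118/9, d(E,FHP)=16
step 5: merge (BGY,E) at d=35/3; branch lengths BGY→31/12, E→35/6; new cluster BEGY
  updated: d(BEGY,FHP)=83/6
step 6: merge (BEGY,FHP) at d=83/6; branch lengths BEGY→13/12, FHP→8/3; new cluster BEFGHPY
final tree: ((((B:1/2,G:1/2):11/4,Y:13/4):31/12,E:35/6):13/12,((F:5/2,H:5/2):7/4,P:17/4):8/3)
total length: 181/6

((((B:1/2,G:1/2):11/4,Y:13/4):31/12,E:35/6):13/12,((F:5/2,H:5/2):7/4,P:17/4):8/3)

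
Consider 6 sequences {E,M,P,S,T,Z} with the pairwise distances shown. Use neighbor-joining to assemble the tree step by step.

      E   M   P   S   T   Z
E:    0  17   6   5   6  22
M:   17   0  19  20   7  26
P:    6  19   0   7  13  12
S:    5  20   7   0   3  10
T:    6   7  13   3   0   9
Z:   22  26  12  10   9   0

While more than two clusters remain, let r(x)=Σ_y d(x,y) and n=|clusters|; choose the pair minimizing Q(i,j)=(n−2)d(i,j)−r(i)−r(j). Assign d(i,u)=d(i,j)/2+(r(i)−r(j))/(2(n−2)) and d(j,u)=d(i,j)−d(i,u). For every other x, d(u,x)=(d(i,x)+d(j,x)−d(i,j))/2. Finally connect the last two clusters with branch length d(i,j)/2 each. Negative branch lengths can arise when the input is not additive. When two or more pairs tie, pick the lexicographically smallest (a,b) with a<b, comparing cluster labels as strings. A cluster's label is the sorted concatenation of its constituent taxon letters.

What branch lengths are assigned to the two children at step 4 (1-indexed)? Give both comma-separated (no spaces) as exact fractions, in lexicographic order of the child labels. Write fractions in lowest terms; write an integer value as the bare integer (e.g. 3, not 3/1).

21/16,77/16

iteration 1: select M,T (d=7, Q=-99); attach at lengths (79/8, -23/8); label the merged cluster MT
  updated: d(E,MT)=8, d(MT,P)=25/2, d(MT,S)=8, d(MT,Z)=14
iteration 2: select E,P (d=6, Q=-121/2); attach at lengths (43/12, 29/12); label the merged cluster EP
  updated: d(EP,MT)=29/4, d(EP,S)=3, d(EP,Z)=14
iteration 3: select EP,S (d=3, Q=-157/4); attach at lengths (37/16, 11/16); label the merged cluster EPS
  updated: d(EPS,MT)=49/8, d(EPS,Z)=21/2
iteration 4: select EPS,MT (d=49/8, Q=-245/8); attach at lengths (21/16, 77/16); label the merged cluster EMPST
  updated: d(EMPST,Z)=147/16
iteration 5: select EMPST,Z (d=147/16); attach at lengths (147/32, 147/32); label the merged cluster EMPSTZ
final tree: ((((E:43/12,P:29/12):37/16,S:11/16):21/16,(M:79/8,T:-23/8):77/16):147/32,Z:147/32)
total length: 501/16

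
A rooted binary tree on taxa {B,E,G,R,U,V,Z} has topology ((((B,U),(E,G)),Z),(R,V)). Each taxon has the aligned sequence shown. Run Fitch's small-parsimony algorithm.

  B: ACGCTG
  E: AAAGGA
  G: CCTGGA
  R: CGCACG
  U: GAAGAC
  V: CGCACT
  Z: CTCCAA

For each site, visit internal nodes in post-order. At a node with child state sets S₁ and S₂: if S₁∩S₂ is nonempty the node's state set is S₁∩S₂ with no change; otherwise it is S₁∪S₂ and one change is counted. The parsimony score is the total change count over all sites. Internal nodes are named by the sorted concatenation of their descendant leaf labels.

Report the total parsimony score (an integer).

20

site 0, node BU: B={A} ∪ U={G} → {A,G} (+1)
site 0, node EG: E={A} ∪ G={C} → {A,C} (+1)
site 0, node BEGU: BU={A,G} ∩ EG={A,C} → {A} (+0)
site 0, node BEGUZ: BEGU={A} ∪ Z={C} → {A,C} (+1)
site 0, node RV: R={C} ∩ V={C} → {C} (+0)
site 0, node BEGRUVZ: BEGUZ={A,C} ∩ RV={C} → {C} (+0)
site 1, node BU: B={C} ∪ U={A} → {A,C} (+1)
site 1, node EG: E={A} ∪ G={C} → {A,C} (+1)
site 1, node BEGU: BU={A,C} ∩ EG={A,C} → {A,C} (+0)
site 1, node BEGUZ: BEGU={A,C} ∪ Z={T} → {A,C,T} (+1)
site 1, node RV: R={G} ∩ V={G} → {G} (+0)
site 1, node BEGRUVZ: BEGUZ={A,C,T} ∪ RV={G} → {A,C,G,T} (+1)
site 2, node BU: B={G} ∪ U={A} → {A,G} (+1)
site 2, node EG: E={A} ∪ G={T} → {A,T} (+1)
site 2, node BEGU: BU={A,G} ∩ EG={A,T} → {A} (+0)
site 2, node BEGUZ: BEGU={A} ∪ Z={C} → {A,C} (+1)
site 2, node RV: R={C} ∩ V={C} → {C} (+0)
site 2, node BEGRUVZ: BEGUZ={A,C} ∩ RV={C} → {C} (+0)
site 3, node BU: B={C} ∪ U={G} → {C,G} (+1)
site 3, node EG: E={G} ∩ G={G} → {G} (+0)
site 3, node BEGU: BU={C,G} ∩ EG={G} → {G} (+0)
site 3, node BEGUZ: BEGU={G} ∪ Z={C} → {C,G} (+1)
site 3, node RV: R={A} ∩ V={A} → {A} (+0)
site 3, node BEGRUVZ: BEGUZ={C,G} ∪ RV={A} → {A,C,G} (+1)
site 4, node BU: B={T} ∪ U={A} → {A,T} (+1)
site 4, node EG: E={G} ∩ G={G} → {G} (+0)
site 4, node BEGU: BU={A,T} ∪ EG={G} → {A,G,T} (+1)
site 4, node BEGUZ: BEGU={A,G,T} ∩ Z={A} → {A} (+0)
site 4, node RV: R={C} ∩ V={C} → {C} (+0)
site 4, node BEGRUVZ: BEGUZ={A} ∪ RV={C} → {A,C} (+1)
site 5, node BU: B={G} ∪ U={C} → {C,G} (+1)
site 5, node EG: E={A} ∩ G={A} → {A} (+0)
site 5, node BEGU: BU={C,G} ∪ EG={A} → {A,C,G} (+1)
site 5, node BEGUZ: BEGU={A,C,G} ∩ Z={A} → {A} (+0)
site 5, node RV: R={G} ∪ V={T} → {G,T} (+1)
site 5, node BEGRUVZ: BEGUZ={A} ∪ RV={G,T} → {A,G,T} (+1)
per-site changes: [3, 4, 3, 3, 3, 4]; total = 20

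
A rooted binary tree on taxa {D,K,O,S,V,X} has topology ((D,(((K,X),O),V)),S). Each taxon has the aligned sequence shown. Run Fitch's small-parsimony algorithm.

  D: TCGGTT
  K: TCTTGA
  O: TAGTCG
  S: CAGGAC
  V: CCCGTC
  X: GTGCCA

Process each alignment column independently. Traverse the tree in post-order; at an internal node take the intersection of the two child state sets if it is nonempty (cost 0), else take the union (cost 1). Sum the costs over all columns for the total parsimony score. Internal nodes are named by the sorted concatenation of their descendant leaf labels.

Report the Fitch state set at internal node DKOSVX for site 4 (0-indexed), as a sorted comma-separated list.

[col 0] KX: children K:{T}, X:{G} ∪→ {G,T}; cost 1
[col 0] KOX: children KX:{G,T}, O:{T} ∩→ {T}; cost 0
[col 0] KOVX: children KOX:{T}, V:{C} ∪→ {C,T}; cost 1
[col 0] DKOVX: children D:{T}, KOVX:{C,T} ∩→ {T}; cost 0
[col 0] DKOSVX: children DKOVX:{T}, S:{C} ∪→ {C,T}; cost 1
[col 1] KX: children K:{C}, X:{T} ∪→ {C,T}; cost 1
[col 1] KOX: children KX:{C,T}, O:{A} ∪→ {A,C,T}; cost 1
[col 1] KOVX: children KOX:{A,C,T}, V:{C} ∩→ {C}; cost 0
[col 1] DKOVX: children D:{C}, KOVX:{C} ∩→ {C}; cost 0
[col 1] DKOSVX: children DKOVX:{C}, S:{A} ∪→ {A,C}; cost 1
[col 2] KX: children K:{T}, X:{G} ∪→ {G,T}; cost 1
[col 2] KOX: children KX:{G,T}, O:{G} ∩→ {G}; cost 0
[col 2] KOVX: children KOX:{G}, V:{C} ∪→ {C,G}; cost 1
[col 2] DKOVX: children D:{G}, KOVX:{C,G} ∩→ {G}; cost 0
[col 2] DKOSVX: children DKOVX:{G}, S:{G} ∩→ {G}; cost 0
[col 3] KX: children K:{T}, X:{C} ∪→ {C,T}; cost 1
[col 3] KOX: children KX:{C,T}, O:{T} ∩→ {T}; cost 0
[col 3] KOVX: children KOX:{T}, V:{G} ∪→ {G,T}; cost 1
[col 3] DKOVX: children D:{G}, KOVX:{G,T} ∩→ {G}; cost 0
[col 3] DKOSVX: children DKOVX:{G}, S:{G} ∩→ {G}; cost 0
[col 4] KX: children K:{G}, X:{C} ∪→ {C,G}; cost 1
[col 4] KOX: children KX:{C,G}, O:{C} ∩→ {C}; cost 0
[col 4] KOVX: children KOX:{C}, V:{T} ∪→ {C,T}; cost 1
[col 4] DKOVX: children D:{T}, KOVX:{C,T} ∩→ {T}; cost 0
[col 4] DKOSVX: children DKOVX:{T}, S:{A} ∪→ {A,T}; cost 1
[col 5] KX: children K:{A}, X:{A} ∩→ {A}; cost 0
[col 5] KOX: children KX:{A}, O:{G} ∪→ {A,G}; cost 1
[col 5] KOVX: children KOX:{A,G}, V:{C} ∪→ {A,C,G}; cost 1
[col 5] DKOVX: children D:{T}, KOVX:{A,C,G} ∪→ {A,C,G,T}; cost 1
[col 5] DKOSVX: children DKOVX:{A,C,G,T}, S:{C} ∩→ {C}; cost 0
per-site changes: [3, 3, 2, 2, 3, 3]; total = 16

A,T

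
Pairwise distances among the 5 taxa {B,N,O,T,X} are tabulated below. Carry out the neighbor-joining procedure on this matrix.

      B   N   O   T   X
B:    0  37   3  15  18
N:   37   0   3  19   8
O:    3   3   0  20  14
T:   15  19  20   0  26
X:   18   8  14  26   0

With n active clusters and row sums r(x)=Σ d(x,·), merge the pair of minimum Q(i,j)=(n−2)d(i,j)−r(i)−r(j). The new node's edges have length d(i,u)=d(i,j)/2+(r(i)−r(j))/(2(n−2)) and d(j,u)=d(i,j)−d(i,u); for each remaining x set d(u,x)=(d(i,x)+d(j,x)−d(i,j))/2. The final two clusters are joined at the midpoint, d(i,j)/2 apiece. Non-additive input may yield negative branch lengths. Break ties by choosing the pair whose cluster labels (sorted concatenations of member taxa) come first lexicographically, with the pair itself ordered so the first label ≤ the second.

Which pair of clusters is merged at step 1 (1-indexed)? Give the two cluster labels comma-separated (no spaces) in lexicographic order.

N,X

iteration 1: select N,X (d=8, Q=-109); attach at lengths (25/6, 23/6); label the merged cluster NX
  updated: d(B,NX)=47/2, d(NX,O)=9/2, d(NX,T)=37/2
iteration 2: select B,T (d=15, Q=-65); attach at lengths (9/2, 21/2); label the merged cluster BT
  updated: d(BT,NX)=27/2, d(BT,O)=4
iteration 3: select BT,NX (d=27/2, Q=-22); attach at lengths (13/2, 7); label the merged cluster BNTX
  updated: d(BNTX,O)=-5/2
iteration 4: select BNTX,O (d=-5/2); attach at lengths (-5/4, -5/4); label the merged cluster BNOTX
final tree: (((B:9/2,T:21/2):13/2,(N:25/6,X:23/6):7):-5/4,O:-5/4)
total length: 34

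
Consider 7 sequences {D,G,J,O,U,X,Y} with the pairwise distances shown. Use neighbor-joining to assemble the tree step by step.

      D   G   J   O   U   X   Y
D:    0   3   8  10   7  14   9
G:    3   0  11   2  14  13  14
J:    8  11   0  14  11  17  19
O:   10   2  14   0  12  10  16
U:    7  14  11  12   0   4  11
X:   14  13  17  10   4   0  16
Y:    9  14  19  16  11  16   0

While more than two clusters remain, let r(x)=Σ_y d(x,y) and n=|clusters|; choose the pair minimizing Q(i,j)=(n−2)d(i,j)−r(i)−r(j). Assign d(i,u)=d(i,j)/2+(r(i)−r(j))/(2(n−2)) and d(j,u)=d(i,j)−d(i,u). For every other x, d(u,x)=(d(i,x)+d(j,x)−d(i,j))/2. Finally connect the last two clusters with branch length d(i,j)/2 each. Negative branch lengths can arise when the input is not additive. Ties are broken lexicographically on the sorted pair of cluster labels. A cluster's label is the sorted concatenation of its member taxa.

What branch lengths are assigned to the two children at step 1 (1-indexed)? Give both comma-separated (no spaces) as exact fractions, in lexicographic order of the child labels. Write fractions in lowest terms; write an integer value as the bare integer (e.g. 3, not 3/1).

step 1: merge (U,X) at d=4, Q=-113; branch lengths U→1/2, X→7/2; new cluster UX
  updated: d(D,UX)=17/2, d(G,UX)=23/2, d(J,UX)=12, d(O,UX)=9, d(UX,Y)=23/2
step 2: merge (G,O) at d=2, Q=-169/2; branch lengths G→-3/16, O→35/16; new cluster GO
  updated: d(D,GO)=11/2, d(GO,J)=23/2, d(GO,UX)=37/4, d(GO,Y)=14
step 3: merge (UX,Y) at d=23/2, Q=-241/4; branch lengths UX→89/24, Y→187/24; new cluster UXY
  updated: d(D,UXY)=3, d(GO,UXY)=47/8, d(J,UXY)=39/4
step 4: merge (D,J) at d=8, Q=-119/4; branch lengths D→13/16, J→115/16; new cluster DJ
  updated: d(DJ,GO)=9/2, d(DJ,UXY)=19/8
step 5: merge (DJ,GO) at d=9/2, Q=-51/4; branch lengths DJ→1/2, GO→4; new cluster DGJO
  updated: d(DGJO,UXY)=15/8
step 6: merge (DGJO,UXY) at d=15/8; branch lengths DGJO→15/16, UXY→15/16; new cluster DGJOUXY
final tree: (((D:13/16,J:115/16):1/2,(G:-3/16,O:35/16):4):15/16,((U:1/2,X:7/2):89/24,Y:187/24):15/16)
total length: 255/8

1/2,7/2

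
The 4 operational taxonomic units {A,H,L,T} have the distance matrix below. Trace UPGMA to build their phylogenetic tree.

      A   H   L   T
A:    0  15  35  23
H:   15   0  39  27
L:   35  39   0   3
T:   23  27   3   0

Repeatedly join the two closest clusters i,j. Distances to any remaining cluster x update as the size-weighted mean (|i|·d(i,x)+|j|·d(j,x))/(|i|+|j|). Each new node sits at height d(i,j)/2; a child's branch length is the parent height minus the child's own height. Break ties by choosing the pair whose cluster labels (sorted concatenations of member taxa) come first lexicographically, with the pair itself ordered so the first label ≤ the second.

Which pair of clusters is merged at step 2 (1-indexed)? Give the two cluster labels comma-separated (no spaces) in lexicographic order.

iteration 1: select L,T (d=3); attach at lengths (3/2, 3/2); label the merged cluster LT
  updated: d(A,LT)=29, d(H,LT)=33
iteration 2: select A,H (d=15); attach at lengths (15/2, 15/2); label the merged cluster AH
  updated: d(AH,LT)=31
iteration 3: select AH,LT (d=31); attach at lengths (8, 14); label the merged cluster AHLT
final tree: ((A:15/2,H:15/2):8,(L:3/2,T:3/2):14)
total length: 40

A,H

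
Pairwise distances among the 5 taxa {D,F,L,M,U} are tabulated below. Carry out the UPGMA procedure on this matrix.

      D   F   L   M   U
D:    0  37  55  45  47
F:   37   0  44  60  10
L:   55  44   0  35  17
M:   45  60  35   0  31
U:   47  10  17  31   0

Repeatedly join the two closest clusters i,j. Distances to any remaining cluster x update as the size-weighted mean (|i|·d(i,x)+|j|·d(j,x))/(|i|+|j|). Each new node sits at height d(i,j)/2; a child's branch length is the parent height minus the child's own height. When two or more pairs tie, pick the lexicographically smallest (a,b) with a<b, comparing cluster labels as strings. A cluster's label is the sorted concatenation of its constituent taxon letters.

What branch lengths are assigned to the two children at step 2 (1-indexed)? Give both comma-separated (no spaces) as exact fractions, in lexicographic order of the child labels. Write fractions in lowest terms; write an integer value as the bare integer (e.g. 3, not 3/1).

41/4,61/4

iteration 1: select F,U (d=10); attach at lengths (5, 5); label the merged cluster FU
  updated: d(D,FU)=42, d(FU,L)=61/2, d(FU,M)=91/2
iteration 2: select FU,L (d=61/2); attach at lengths (41/4, 61/4); label the merged cluster FLU
  updated: d(D,FLU)=139/3, d(FLU,M)=42
iteration 3: select FLU,M (d=42); attach at lengths (23/4, 21); label the merged cluster FLMU
  updated: d(D,FLMU)=46
iteration 4: select D,FLMU (d=46); attach at lengths (23, 2); label the merged cluster DFLMU
final tree: (D:23,(((F:5,U:5):41/4,L:61/4):23/4,M:21):2)
total length: 349/4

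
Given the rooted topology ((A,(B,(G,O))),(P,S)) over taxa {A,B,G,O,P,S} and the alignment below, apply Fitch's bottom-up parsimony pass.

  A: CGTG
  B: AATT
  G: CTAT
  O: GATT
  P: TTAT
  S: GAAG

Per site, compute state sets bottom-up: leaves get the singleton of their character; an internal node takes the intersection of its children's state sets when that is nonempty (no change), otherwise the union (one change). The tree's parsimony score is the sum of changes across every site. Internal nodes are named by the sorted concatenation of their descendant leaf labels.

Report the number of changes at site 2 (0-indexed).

[col 0] GO: children G:{C}, O:{G} ∪→ {C,G}; cost 1
[col 0] BGO: children B:{A}, GO:{C,G} ∪→ {A,C,G}; cost 1
[col 0] ABGO: children A:{C}, BGO:{A,C,G} ∩→ {C}; cost 0
[col 0] PS: children P:{T}, S:{G} ∪→ {G,T}; cost 1
[col 0] ABGOPS: children ABGO:{C}, PS:{G,T} ∪→ {C,G,T}; cost 1
[col 1] GO: children G:{T}, O:{A} ∪→ {A,T}; cost 1
[col 1] BGO: children B:{A}, GO:{A,T} ∩→ {A}; cost 0
[col 1] ABGO: children A:{G}, BGO:{A} ∪→ {A,G}; cost 1
[col 1] PS: children P:{T}, S:{A} ∪→ {A,T}; cost 1
[col 1] ABGOPS: children ABGO:{A,G}, PS:{A,T} ∩→ {A}; cost 0
[col 2] GO: children G:{A}, O:{T} ∪→ {A,T}; cost 1
[col 2] BGO: children B:{T}, GO:{A,T} ∩→ {T}; cost 0
[col 2] ABGO: children A:{T}, BGO:{T} ∩→ {T}; cost 0
[col 2] PS: children P:{A}, S:{A} ∩→ {A}; cost 0
[col 2] ABGOPS: children ABGO:{T}, PS:{A} ∪→ {A,T}; cost 1
[col 3] GO: children G:{T}, O:{T} ∩→ {T}; cost 0
[col 3] BGO: children B:{T}, GO:{T} ∩→ {T}; cost 0
[col 3] ABGO: children A:{G}, BGO:{T} ∪→ {G,T}; cost 1
[col 3] PS: children P:{T}, S:{G} ∪→ {G,T}; cost 1
[col 3] ABGOPS: children ABGO:{G,T}, PS:{G,T} ∩→ {G,T}; cost 0
per-site changes: [4, 3, 2, 2]; total = 11

2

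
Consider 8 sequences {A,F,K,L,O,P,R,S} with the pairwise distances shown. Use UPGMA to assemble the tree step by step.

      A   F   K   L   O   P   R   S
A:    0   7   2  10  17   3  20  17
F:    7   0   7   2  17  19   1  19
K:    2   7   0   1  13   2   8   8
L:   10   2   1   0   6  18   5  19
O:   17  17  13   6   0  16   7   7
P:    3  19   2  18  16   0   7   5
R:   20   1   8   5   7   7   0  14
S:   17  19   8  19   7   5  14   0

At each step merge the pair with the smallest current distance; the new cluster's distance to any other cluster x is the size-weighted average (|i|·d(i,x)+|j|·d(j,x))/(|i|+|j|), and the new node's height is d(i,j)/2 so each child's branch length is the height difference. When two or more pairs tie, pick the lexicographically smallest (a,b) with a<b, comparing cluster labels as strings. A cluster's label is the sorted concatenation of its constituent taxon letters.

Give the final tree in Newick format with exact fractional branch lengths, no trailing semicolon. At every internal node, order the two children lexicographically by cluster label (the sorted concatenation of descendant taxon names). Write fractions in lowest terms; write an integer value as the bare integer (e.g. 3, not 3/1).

step 1: merge (F,R) at d=1; branch lengths F→1/2, R→1/2; new cluster FR
  updated: d(A,FR)=27/2, d(FR,K)=15/2, d(FR,L)=7/2, d(FR,O)=12, d(FR,P)=13, d(FR,S)=33/2
step 2: merge (K,L) at d=1; branch lengths K→1/2, L→1/2; new cluster KL
  updated: d(A,KL)=6, d(FR,KL)=11/2, d(KL,O)=19/2, d(KL,P)=10, d(KL,S)=27/2
step 3: merge (A,P) at d=3; branch lengths A→3/2, P→3/2; new cluster AP
  updated: d(AP,FR)=53/4, d(AP,KL)=8, d(AP,O)=33/2, d(AP,S)=11
step 4: merge (FR,KL) at d=11/2; branch lengths FR→9/4, KL→9/4; new cluster FKLR
  updated: d(AP,FKLR)=85/8, d(FKLR,O)=43/4, d(FKLR,S)=15
step 5: merge (O,S) at d=7; branch lengths O→7/2, S→7/2; new cluster OS
  updated: d(AP,OS)=55/4, d(FKLR,OS)=103/8
step 6: merge (AP,FKLR) at d=85/8; branch lengths AP→61/16, FKLR→41/16; new cluster AFKLPR
  updated: d(AFKLPR,OS)=79/6
step 7: merge (AFKLPR,OS) at d=79/6; branch lengths AFKLPR→61/48, OS→37/12; new cluster AFKLOPRS
final tree: (((A:3/2,P:3/2):61/16,((F:1/2,R:1/2):9/4,(K:1/2,L:1/2):9/4):41/16):61/48,(O:7/2,S:7/2):37/12)
total length: 1307/48

(((A:3/2,P:3/2):61/16,((F:1/2,R:1/2):9/4,(K:1/2,L:1/2):9/4):41/16):61/48,(O:7/2,S:7/2):37/12)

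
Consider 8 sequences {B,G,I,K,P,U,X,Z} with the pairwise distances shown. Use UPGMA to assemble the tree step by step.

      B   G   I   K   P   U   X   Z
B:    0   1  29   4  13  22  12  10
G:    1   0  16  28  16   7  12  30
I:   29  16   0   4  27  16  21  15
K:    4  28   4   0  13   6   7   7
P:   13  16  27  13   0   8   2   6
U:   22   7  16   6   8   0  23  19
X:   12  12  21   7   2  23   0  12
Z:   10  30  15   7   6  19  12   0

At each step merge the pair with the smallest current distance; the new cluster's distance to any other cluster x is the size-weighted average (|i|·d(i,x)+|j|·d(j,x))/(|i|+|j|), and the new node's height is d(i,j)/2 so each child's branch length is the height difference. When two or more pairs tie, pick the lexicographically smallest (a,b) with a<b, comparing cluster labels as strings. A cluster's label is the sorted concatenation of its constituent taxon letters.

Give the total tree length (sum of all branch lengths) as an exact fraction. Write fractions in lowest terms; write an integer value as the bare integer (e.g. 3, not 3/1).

1. join B+G (d=1) ⇒ BG; edges |B|=1/2, |G|=1/2
  updated: d(BG,I)=45/2, d(BG,K)=16, d(BG,P)=29/2, d(BG,U)=29/2, d(BG,X)=12, d(BG,Z)=20
2. join P+X (d=2) ⇒ PX; edges |P|=1, |X|=1
  updated: d(BG,PX)=53/4, d(I,PX)=24, d(K,PX)=10, d(PX,U)=31/2, d(PX,Z)=9
3. join I+K (d=4) ⇒ IK; edges |I|=2, |K|=2
  updated: d(BG,IK)=77/4, d(IK,PX)=17, d(IK,U)=11, d(IK,Z)=11
4. join PX+Z (d=9) ⇒ PXZ; edges |PX|=7/2, |Z|=9/2
  updated: d(BG,PXZ)=31/2, d(IK,PXZ)=15, d(PXZ,U)=50/3
5. join IK+U (d=11) ⇒ IKU; edges |IK|=7/2, |U|=11/2
  updated: d(BG,IKU)=53/3, d(IKU,PXZ)=140/9
6. join BG+PXZ (d=31/2) ⇒ BGPXZ; edges |BG|=29/4, |PXZ|=13/4
  updated: d(BGPXZ,IKU)=82/5
7. join BGPXZ+IKU (d=82/5) ⇒ BGIKPUXZ; edges |BGPXZ|=9/20, |IKU|=27/10
final tree: (((B:1/2,G:1/2):29/4,((P:1,X:1):7/2,Z:9/2):13/4):9/20,((I:2,K:2):7/2,U:11/2):27/10)
total length: 753/20

753/20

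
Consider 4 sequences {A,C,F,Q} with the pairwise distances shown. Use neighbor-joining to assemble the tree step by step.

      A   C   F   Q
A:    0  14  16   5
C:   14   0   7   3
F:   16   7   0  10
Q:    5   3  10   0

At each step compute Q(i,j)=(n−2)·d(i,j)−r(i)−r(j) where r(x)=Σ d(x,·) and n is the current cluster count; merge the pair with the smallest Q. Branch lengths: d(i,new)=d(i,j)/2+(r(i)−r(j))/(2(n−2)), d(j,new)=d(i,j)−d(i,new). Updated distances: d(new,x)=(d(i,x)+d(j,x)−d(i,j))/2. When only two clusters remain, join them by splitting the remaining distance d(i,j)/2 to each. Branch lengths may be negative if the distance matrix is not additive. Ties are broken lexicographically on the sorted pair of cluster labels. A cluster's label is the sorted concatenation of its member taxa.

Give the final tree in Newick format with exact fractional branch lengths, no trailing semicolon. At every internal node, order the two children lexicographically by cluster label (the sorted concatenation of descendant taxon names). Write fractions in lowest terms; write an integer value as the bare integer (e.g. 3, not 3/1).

1. join A+Q (d=5, Q=-43) ⇒ AQ; edges |A|=27/4, |Q|=-7/4
  updated: d(AQ,C)=6, d(AQ,F)=21/2
2. join AQ+C (d=6, Q=-47/2) ⇒ ACQ; edges |AQ|=19/4, |C|=5/4
  updated: d(ACQ,F)=23/4
3. join ACQ+F (d=23/4) ⇒ ACFQ; edges |ACQ|=23/8, |F|=23/8
final tree: (((A:27/4,Q:-7/4):19/4,C:5/4):23/8,F:23/8)
total length: 67/4

(((A:27/4,Q:-7/4):19/4,C:5/4):23/8,F:23/8)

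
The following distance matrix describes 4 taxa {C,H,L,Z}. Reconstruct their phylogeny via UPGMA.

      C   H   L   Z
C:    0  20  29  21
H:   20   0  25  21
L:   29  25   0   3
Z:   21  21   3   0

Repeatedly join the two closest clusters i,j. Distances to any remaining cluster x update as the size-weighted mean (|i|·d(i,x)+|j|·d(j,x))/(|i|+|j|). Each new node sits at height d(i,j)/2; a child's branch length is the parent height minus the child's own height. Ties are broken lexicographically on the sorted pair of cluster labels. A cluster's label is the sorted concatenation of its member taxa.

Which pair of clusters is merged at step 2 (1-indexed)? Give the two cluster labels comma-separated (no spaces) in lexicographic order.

C,H

1. join L+Z (d=3) ⇒ LZ; edges |L|=3/2, |Z|=3/2
  updated: d(C,LZ)=25, d(H,LZ)=23
2. join C+H (d=20) ⇒ CH; edges |C|=10, |H|=10
  updated: d(CH,LZ)=24
3. join CH+LZ (d=24) ⇒ CHLZ; edges |CH|=2, |LZ|=21/2
final tree: ((C:10,H:10):2,(L:3/2,Z:3/2):21/2)
total length: 71/2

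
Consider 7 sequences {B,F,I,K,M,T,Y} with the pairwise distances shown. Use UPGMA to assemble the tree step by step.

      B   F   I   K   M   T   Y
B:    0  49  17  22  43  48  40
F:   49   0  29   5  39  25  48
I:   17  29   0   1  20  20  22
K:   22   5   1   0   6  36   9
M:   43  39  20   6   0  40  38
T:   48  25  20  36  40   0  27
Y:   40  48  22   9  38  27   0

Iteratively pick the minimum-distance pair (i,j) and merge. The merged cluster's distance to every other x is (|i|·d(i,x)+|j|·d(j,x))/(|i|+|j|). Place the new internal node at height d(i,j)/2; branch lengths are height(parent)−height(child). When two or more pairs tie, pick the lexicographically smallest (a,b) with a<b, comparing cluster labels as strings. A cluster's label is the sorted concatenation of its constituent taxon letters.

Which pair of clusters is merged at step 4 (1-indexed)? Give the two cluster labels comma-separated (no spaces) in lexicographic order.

F,T

iteration 1: select I,K (d=1); attach at lengths (1/2, 1/2); label the merged cluster IK
  updated: d(B,IK)=39/2, d(F,IK)=17, d(IK,M)=13, d(IK,T)=28, d(IK,Y)=31/2
iteration 2: select IK,M (d=13); attach at lengths (6, 13/2); label the merged cluster IKM
  updated: d(B,IKM)=82/3, d(F,IKM)=73/3, d(IKM,T)=32, d(IKM,Y)=23
iteration 3: select IKM,Y (d=23); attach at lengths (5, 23/2); label the merged cluster IKMY
  updated: d(B,IKMY)=61/2, d(F,IKMY)=121/4, d(IKMY,T)=123/4
iteration 4: select F,T (d=25); attach at lengths (25/2, 25/2); label the merged cluster FT
  updated: d(B,FT)=97/2, d(FT,IKMY)=61/2
iteration 5: select B,IKMY (d=61/2); attach at lengths (61/4, 15/4); label the merged cluster BIKMY
  updated: d(BIKMY,FT)=341/10
iteration 6: select BIKMY,FT (d=341/10); attach at lengths (9/5, 91/20); label the merged cluster BFIKMTY
final tree: ((B:61/4,(((I:1/2,K:1/2):6,M:13/2):5,Y:23/2):15/4):9/5,(F:25/2,T:25/2):91/20)
total length: 1607/20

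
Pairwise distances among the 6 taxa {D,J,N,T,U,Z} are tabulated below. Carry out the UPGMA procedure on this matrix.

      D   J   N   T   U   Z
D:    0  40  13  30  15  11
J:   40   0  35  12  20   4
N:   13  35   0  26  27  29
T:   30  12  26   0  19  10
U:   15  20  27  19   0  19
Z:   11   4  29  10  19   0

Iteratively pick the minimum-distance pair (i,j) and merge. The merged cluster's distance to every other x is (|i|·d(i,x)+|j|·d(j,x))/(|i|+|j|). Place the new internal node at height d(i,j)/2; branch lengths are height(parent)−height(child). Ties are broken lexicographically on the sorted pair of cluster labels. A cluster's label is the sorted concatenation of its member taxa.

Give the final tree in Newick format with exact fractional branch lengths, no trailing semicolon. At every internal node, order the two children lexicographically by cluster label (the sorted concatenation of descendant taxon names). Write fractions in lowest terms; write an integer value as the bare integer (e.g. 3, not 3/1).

iteration 1: select J,Z (d=4); attach at lengths (2, 2); label the merged cluster JZ
  updated: d(D,JZ)=51/2, d(JZ,N)=32, d(JZ,T)=11, d(JZ,U)=39/2
iteration 2: select JZ,T (d=11); attach at lengths (7/2, 11/2); label the merged cluster JTZ
  updated: d(D,JTZ)=27, d(JTZ,N)=30, d(JTZ,U)=58/3
iteration 3: select D,N (d=13); attach at lengths (13/2, 13/2); label the merged cluster DN
  updated: d(DN,JTZ)=57/2, d(DN,U)=21
iteration 4: select JTZ,U (d=58/3); attach at lengths (25/6, 29/3); label the merged cluster JTUZ
  updated: d(DN,JTUZ)=213/8
iteration 5: select DN,JTUZ (d=213/8); attach at lengths (109/16, 175/48); label the merged cluster DJNTUZ
final tree: ((D:13/2,N:13/2):109/16,(((J:2,Z:2):7/2,T:11/2):25/6,U:29/3):175/48)
total length: 1207/24

((D:13/2,N:13/2):109/16,(((J:2,Z:2):7/2,T:11/2):25/6,U:29/3):175/48)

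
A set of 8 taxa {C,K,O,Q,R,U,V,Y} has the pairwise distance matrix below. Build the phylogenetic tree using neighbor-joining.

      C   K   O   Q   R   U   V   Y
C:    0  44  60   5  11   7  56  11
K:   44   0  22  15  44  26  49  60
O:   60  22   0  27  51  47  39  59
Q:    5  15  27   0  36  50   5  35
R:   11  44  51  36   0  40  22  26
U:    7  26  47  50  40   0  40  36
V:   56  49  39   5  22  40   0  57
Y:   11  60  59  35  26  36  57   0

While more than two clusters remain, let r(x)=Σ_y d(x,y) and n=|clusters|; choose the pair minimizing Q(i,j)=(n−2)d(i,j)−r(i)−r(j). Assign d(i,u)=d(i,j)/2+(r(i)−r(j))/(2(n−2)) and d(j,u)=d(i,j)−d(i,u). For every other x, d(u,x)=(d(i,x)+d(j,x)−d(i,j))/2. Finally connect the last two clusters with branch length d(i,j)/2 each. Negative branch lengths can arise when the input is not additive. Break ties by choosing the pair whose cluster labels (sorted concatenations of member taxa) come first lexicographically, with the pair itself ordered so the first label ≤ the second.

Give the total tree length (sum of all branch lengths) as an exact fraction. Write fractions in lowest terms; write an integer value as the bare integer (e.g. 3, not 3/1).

1625/16

step 1: merge (K,O) at d=22, Q=-433; branch lengths K→29/4, O→59/4; new cluster KO
  updated: d(C,KO)=41, d(KO,Q)=10, d(KO,R)=73/2, d(KO,U)=51/2, d(KO,V)=33, d(KO,Y)=97/2
step 2: merge (Q,V) at d=5, Q=-329; branch lengths Q→-47/10, V→97/10; new cluster QV
  updated: d(C,QV)=28, d(KO,QV)=19, d(QV,R)=53/2, d(QV,U)=85/2, d(QV,Y)=87/2
step 3: merge (KO,QV) at d=19, Q=-254; branch lengths KO→87/8, QV→65/8; new cluster KOQV
  updated: d(C,KOQV)=25, d(KOQV,R)=22, d(KOQV,U)=49/2, d(KOQV,Y)=73/2
step 4: merge (KOQV,U) at d=49/2, Q=-142; branch lengths KOQV→37/3, U→73/6; new cluster KOQUV
  updated: d(C,KOQUV)=15/4, d(KOQUV,R)=75/4, d(KOQUV,Y)=24
step 5: merge (C,KOQUV) at d=15/4, Q=-259/4; branch lengths C→-53/16, KOQUV→113/16; new cluster CKOQUV
  updated: d(CKOQUV,R)=13, d(CKOQUV,Y)=125/8
step 6: merge (CKOQUV,R) at d=13, Q=-437/8; branch lengths CKOQUV→21/16, R→187/16; new cluster CKOQRUV
  updated: d(CKOQRUV,Y)=229/16
step 7: merge (CKOQRUV,Y) at d=229/16; branch lengths CKOQRUV→229/32, Y→229/32; new cluster CKOQRUVY
final tree: (((C:-53/16,(((K:29/4,O:59/4):87/8,(Q:-47/10,V:97/10):65/8):37/3,U:73/6):113/16):21/16,R:187/16):229/32,Y:229/32)
total length: 1625/16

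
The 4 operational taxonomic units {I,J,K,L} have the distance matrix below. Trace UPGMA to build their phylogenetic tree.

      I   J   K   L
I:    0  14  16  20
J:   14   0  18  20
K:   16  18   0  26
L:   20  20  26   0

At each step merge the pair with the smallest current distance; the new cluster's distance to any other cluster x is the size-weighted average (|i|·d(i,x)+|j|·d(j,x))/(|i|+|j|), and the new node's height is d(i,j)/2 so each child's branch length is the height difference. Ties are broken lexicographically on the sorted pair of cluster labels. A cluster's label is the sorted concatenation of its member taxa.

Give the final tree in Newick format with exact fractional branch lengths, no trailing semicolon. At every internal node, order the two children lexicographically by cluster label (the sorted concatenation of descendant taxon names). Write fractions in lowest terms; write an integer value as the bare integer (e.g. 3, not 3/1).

step 1: merge (I,J) at d=14; branch lengths I→7, J→7; new cluster IJ
  updated: d(IJ,K)=17, d(IJ,L)=20
step 2: merge (IJ,K) at d=17; branch lengths IJ→3/2, K→17/2; new cluster IJK
  updated: d(IJK,L)=22
step 3: merge (IJK,L) at d=22; branch lengths IJK→5/2, L→11; new cluster IJKL
final tree: (((I:7,J:7):3/2,K:17/2):5/2,L:11)
total length: 75/2

(((I:7,J:7):3/2,K:17/2):5/2,L:11)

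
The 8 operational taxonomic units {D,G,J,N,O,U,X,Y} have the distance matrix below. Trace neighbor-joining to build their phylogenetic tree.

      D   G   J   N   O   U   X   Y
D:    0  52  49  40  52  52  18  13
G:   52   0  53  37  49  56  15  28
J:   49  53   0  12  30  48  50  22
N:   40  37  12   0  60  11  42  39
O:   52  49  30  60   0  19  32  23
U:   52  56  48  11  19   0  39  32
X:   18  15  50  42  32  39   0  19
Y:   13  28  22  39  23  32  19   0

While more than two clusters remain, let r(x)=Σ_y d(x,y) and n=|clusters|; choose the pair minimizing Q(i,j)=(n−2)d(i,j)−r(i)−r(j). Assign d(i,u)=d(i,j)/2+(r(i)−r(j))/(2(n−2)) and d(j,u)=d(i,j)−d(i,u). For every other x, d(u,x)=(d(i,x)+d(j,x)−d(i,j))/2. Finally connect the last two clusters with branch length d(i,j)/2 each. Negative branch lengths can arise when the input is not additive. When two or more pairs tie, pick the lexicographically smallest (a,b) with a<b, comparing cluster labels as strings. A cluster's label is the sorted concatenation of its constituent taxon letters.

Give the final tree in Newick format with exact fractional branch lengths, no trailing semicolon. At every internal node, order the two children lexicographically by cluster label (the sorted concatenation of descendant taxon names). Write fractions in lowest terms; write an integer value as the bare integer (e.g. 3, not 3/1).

(((D:227/16,Y:-19/16):81/16,(G:119/8,X:1/8):163/16):135/32,((J:95/12,N:49/12):97/8,(O:35/4,U:41/4):77/8):135/32)

iteration 1: select J,N (d=12, Q=-433); attach at lengths (95/12, 49/12); label the merged cluster JN
  updated: d(D,JN)=77/2, d(G,JN)=39, d(JN,O)=39, d(JN,U)=47/2, d(JN,X)=40, d(JN,Y)=49/2
iteration 2: select O,U (d=19, Q=-681/2); attach at lengths (35/4, 41/4); label the merged cluster OU
  updated: d(D,OU)=85/2, d(G,OU)=43, d(JN,OU)=87/4, d(OU,X)=26, d(OU,Y)=18
iteration 3: select G,X (d=15, Q=-235); attach at lengths (119/8, 1/8); label the merged cluster GX
  updated: d(D,GX)=55/2, d(GX,JN)=32, d(GX,OU)=27, d(GX,Y)=16
iteration 4: select JN,OU (d=87/4, Q=-643/4); attach at lengths (97/8, 77/8); label the merged cluster JNOU
  updated: d(D,JNOU)=237/8, d(GX,JNOU)=149/8, d(JNOU,Y)=83/8
iteration 5: select D,Y (d=13, Q=-167/2); attach at lengths (227/16, -19/16); label the merged cluster DY
  updated: d(DY,GX)=61/4, d(DY,JNOU)=27/2
iteration 6: select DY,GX (d=61/4, Q=-379/8); attach at lengths (81/16, 163/16); label the merged cluster DGXY
  updated: d(DGXY,JNOU)=135/16
iteration 7: select DGXY,JNOU (d=135/16); attach at lengths (135/32, 135/32); label the merged cluster DGJNOUXY
final tree: (((D:227/16,Y:-19/16):81/16,(G:119/8,X:1/8):163/16):135/32,((J:95/12,N:49/12):97/8,(O:35/4,U:41/4):77/8):135/32)
total length: 1671/16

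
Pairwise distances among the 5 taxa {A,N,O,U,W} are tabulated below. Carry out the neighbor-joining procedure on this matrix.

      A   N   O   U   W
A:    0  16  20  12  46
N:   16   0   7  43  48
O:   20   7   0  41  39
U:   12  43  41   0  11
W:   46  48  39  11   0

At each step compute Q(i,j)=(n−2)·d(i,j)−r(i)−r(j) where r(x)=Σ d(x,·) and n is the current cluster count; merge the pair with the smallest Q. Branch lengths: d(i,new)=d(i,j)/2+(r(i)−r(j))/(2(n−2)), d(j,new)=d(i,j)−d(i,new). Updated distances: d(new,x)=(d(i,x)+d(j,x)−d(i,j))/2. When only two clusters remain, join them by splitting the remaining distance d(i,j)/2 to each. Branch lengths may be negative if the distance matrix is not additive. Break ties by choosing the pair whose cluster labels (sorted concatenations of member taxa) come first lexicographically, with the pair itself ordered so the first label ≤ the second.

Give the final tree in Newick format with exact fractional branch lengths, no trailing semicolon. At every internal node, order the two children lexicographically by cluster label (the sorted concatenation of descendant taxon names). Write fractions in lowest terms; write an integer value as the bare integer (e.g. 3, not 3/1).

(((A:17/8,(U:-2/3,W:35/3):171/8):99/8,N:31/8):25/16,O:25/16)

iteration 1: select U,W (d=11, Q=-218); attach at lengths (-2/3, 35/3); label the merged cluster UW
  updated: d(A,UW)=47/2, d(N,UW)=40, d(O,UW)=69/2
iteration 2: select A,UW (d=47/2, Q=-221/2); attach at lengths (17/8, 171/8); label the merged cluster AUW
  updated: d(AUW,N)=65/4, d(AUW,O)=31/2
iteration 3: select AUW,N (d=65/4, Q=-155/4); attach at lengths (99/8, 31/8); label the merged cluster ANUW
  updated: d(ANUW,O)=25/8
iteration 4: select ANUW,O (d=25/8); attach at lengths (25/16, 25/16); label the merged cluster ANOUW
final tree: (((A:17/8,(U:-2/3,W:35/3):171/8):99/8,N:31/8):25/16,O:25/16)
total length: 431/8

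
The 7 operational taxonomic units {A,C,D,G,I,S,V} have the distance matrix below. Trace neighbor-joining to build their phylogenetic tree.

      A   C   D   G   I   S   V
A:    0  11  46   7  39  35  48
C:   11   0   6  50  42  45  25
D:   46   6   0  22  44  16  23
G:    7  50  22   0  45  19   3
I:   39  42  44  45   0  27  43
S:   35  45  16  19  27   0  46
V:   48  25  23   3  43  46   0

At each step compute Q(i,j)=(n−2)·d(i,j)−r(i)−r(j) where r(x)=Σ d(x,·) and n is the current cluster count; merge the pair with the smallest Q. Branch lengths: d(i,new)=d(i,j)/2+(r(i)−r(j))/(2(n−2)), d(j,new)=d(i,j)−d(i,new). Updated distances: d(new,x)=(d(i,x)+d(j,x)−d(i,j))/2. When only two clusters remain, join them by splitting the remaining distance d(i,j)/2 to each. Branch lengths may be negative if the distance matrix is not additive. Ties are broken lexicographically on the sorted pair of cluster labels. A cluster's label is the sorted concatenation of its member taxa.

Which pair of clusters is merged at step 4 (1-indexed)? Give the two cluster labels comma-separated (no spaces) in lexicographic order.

AC,GV

iteration 1: select G,V (d=3, Q=-319); attach at lengths (-27/10, 57/10); label the merged cluster GV
  updated: d(A,GV)=26, d(C,GV)=36, d(D,GV)=21, d(GV,I)=85/2, d(GV,S)=31
iteration 2: select A,C (d=11, Q=-253); attach at lengths (61/8, 27/8); label the merged cluster AC
  updated: d(AC,D)=41/2, d(AC,GV)=51/2, d(AC,I)=35, d(AC,S)=69/2
iteration 3: select I,S (d=27, Q=-176); attach at lengths (121/6, 41/6); label the merged cluster IS
  updated: d(AC,IS)=85/4, d(D,IS)=33/2, d(GV,IS)=93/4
iteration 4: select AC,GV (d=51/2, Q=-86); attach at lengths (97/8, 107/8); label the merged cluster ACGV
  updated: d(ACGV,D)=8, d(ACGV,IS)=19/2
iteration 5: select ACGV,D (d=8, Q=-34); attach at lengths (1/2, 15/2); label the merged cluster ACDGV
  updated: d(ACDGV,IS)=9
iteration 6: select ACDGV,IS (d=9); attach at lengths (9/2, 9/2); label the merged cluster ACDGISV
final tree: ((((A:61/8,C:27/8):97/8,(G:-27/10,V:57/10):107/8):1/2,D:15/2):9/2,(I:121/6,S:41/6):9/2)
total length: 167/2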